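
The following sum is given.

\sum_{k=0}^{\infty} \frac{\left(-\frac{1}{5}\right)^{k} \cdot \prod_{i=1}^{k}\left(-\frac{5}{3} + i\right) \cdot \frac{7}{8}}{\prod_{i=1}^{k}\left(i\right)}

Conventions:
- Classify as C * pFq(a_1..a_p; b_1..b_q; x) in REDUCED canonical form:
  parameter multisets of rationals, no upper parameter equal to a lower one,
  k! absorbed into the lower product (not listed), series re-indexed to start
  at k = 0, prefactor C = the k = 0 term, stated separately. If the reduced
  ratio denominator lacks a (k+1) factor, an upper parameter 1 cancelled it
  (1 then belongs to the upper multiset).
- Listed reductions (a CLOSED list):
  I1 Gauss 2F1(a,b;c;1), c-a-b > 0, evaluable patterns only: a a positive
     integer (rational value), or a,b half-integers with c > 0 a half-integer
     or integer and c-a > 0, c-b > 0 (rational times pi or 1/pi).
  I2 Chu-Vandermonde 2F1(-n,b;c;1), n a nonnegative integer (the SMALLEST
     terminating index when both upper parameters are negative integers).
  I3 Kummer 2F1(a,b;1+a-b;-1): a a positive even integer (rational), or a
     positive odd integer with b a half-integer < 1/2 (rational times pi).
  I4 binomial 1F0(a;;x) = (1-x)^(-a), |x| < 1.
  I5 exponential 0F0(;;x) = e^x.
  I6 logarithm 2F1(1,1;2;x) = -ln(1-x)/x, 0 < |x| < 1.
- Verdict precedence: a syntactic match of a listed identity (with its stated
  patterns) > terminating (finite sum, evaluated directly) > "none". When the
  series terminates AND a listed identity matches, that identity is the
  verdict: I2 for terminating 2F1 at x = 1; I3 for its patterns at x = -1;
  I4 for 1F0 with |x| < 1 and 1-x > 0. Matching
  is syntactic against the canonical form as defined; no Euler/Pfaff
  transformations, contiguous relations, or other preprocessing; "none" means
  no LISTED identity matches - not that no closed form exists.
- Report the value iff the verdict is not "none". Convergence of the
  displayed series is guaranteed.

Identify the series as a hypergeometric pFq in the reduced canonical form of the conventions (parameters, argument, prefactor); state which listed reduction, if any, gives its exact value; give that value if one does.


Classification (C = \frac{7}{8}): 1F0 with upper {-\frac{2}{3}}, lower {-}, argument x = -\frac{1}{5}. Verdict: binomial (I4) matches (the 1F0 binomial series: exponent 2/3, x = -\frac{1}{5}). Sum: \frac{7}{8} \cdot \left(\frac{6}{5}\right)^{\frac{2}{3}}.

Key observation: t_0 = \frac{7}{8} here, and the running product (C = 7/8) telescopes to a rising factorial.
Term ratio: r(k) = -\frac{1}{5} * (k-\frac{2}{3}) / [(k+1)] - rational in k, leading ratio -\frac{1}{5}; with t_0 = \frac{7}{8}, classification follows.


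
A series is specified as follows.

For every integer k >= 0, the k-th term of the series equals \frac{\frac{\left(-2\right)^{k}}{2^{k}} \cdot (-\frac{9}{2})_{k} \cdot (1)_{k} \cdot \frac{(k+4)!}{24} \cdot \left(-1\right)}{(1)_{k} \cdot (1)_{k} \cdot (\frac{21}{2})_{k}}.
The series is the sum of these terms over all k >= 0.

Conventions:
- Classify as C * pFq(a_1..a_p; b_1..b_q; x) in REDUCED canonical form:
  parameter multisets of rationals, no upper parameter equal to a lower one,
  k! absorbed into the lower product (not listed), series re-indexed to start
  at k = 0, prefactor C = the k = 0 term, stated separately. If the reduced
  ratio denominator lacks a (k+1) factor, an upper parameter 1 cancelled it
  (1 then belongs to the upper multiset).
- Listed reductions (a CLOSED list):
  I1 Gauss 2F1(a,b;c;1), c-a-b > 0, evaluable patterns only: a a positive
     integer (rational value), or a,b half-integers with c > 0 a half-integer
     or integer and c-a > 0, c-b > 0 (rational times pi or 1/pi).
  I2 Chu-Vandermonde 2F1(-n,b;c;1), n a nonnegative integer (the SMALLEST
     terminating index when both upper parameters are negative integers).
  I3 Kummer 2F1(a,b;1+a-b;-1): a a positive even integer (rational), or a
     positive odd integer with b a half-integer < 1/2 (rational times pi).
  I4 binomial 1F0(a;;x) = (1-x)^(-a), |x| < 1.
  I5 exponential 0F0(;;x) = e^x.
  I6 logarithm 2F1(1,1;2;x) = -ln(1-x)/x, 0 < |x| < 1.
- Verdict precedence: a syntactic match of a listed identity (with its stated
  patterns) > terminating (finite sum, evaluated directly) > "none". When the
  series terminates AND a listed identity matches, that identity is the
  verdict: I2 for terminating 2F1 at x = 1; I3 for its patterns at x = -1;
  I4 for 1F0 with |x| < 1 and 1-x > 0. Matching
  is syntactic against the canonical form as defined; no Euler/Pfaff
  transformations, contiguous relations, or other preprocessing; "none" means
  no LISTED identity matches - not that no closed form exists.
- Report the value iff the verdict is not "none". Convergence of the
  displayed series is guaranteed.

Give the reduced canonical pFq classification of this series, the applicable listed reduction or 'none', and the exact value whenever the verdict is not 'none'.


Canonical form: C = -1 times 2F1 with upper {-\frac{9}{2}, 5}, lower {\frac{21}{2}}, x = -1. Verdict: this is Kummer's theorem (I3) (x = -1; c = \frac{21}{2} equals 1+a-b for upper {-\frac{9}{2}, 5}: listed pattern). Sum: \left(-\frac{2078505}{1048576}\right) \cdot \pi.

Structural cue: with t_0 = -1, the two k-th powers (C = -1) combine into one argument.
Ratio: r(k) = -1 * (k-\frac{9}{2}) (k+5) / [(k+\frac{21}{2}) (k+1)] - rational in k, leading ratio -1; with t_0 = -1, classification follows.


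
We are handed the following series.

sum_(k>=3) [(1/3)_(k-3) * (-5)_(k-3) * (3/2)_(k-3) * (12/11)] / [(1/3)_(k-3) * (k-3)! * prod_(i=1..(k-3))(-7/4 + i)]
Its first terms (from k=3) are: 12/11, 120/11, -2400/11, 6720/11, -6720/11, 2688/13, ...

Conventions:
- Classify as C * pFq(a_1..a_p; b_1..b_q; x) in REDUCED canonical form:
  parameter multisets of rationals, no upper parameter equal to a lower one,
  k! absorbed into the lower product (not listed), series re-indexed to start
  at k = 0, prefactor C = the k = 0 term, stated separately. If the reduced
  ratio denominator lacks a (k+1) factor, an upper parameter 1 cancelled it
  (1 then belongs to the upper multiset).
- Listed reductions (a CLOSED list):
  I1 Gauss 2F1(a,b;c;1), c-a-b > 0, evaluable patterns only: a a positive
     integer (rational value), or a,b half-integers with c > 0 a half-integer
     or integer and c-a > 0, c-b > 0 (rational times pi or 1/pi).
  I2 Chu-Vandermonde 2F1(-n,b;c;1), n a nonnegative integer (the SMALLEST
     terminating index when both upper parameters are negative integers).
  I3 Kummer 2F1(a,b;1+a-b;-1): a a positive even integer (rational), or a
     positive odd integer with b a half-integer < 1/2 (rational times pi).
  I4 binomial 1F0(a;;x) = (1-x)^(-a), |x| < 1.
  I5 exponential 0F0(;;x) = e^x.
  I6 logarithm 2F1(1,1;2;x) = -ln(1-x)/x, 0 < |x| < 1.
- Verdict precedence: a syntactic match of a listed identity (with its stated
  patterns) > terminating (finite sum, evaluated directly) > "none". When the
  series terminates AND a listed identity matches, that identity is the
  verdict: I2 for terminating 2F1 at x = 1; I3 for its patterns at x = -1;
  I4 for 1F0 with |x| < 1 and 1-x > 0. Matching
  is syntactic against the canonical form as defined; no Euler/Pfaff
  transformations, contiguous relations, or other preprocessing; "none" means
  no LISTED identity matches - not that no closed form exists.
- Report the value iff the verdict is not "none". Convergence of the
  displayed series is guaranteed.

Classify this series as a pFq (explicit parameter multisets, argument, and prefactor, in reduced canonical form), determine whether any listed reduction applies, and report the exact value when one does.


Key step: x = 1 and the lower running product (prefactor 12/11) is a rising factorial.
Adjacent-term ratio: r(k) = 1 * (k-5) (k+3/2) / [(k-3/4) (k+1)] ; factor over Q: parameters, x = 1, and C = 12/11.

Prefactor 12/11, argument 1: 2F1 with upper {-5, 3/2} over lower {-3/4}. Verdict: Chu-Vandermonde (I2) fires (terminating 2F1 at x = 1 with n = 5, b = 3/2, c = -3/4). Its exact value is 84/143.


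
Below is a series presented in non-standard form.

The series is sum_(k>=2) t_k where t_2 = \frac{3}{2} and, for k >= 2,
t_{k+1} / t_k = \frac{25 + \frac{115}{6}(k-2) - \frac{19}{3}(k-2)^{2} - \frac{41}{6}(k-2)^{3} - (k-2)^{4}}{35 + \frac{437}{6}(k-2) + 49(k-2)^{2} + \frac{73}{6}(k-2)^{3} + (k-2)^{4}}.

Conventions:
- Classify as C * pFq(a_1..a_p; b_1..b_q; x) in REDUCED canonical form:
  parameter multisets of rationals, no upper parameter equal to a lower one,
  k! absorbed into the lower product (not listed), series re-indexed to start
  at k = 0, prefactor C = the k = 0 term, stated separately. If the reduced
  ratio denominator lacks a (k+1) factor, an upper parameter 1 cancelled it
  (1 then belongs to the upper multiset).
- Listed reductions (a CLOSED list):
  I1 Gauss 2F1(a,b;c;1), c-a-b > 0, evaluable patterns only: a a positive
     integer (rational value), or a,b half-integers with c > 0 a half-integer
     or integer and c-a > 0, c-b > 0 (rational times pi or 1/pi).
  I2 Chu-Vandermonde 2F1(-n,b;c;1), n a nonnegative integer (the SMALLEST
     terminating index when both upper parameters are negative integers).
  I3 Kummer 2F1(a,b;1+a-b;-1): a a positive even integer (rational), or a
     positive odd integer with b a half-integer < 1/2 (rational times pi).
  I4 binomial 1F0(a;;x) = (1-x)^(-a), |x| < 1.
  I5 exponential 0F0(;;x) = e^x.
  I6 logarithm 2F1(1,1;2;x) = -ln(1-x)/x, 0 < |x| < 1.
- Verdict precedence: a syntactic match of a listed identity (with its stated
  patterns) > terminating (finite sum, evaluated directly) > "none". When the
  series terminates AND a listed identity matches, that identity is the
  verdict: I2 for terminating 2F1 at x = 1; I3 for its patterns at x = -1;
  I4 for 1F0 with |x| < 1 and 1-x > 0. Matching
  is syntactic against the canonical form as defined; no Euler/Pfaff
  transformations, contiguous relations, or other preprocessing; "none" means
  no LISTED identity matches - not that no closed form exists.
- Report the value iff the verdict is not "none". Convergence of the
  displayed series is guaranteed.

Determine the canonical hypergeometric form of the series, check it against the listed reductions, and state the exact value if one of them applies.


Structural cue: from the first term \frac{3}{2}: the expanded ratio factors over Q; C = 3/2, x = -1, roots give parameters.
Term ratio: r(k) = -1 * (k-\frac{5}{3}) (k+2) / [(k+\frac{14}{3}) (k+1)] - rational in k. x = -1; t_0 = \frac{3}{2}; negate the roots.

The series (x = -1) is 2F1: upper {-\frac{5}{3}, 2}, lower {\frac{14}{3}}, prefactor \frac{3}{2}. Verdict: the Kummer evaluation I3 matches (x = -1; c = \frac{14}{3} equals 1+a-b for upper {-\frac{5}{3}, 2}: listed pattern). Sum: \frac{11}{4}.


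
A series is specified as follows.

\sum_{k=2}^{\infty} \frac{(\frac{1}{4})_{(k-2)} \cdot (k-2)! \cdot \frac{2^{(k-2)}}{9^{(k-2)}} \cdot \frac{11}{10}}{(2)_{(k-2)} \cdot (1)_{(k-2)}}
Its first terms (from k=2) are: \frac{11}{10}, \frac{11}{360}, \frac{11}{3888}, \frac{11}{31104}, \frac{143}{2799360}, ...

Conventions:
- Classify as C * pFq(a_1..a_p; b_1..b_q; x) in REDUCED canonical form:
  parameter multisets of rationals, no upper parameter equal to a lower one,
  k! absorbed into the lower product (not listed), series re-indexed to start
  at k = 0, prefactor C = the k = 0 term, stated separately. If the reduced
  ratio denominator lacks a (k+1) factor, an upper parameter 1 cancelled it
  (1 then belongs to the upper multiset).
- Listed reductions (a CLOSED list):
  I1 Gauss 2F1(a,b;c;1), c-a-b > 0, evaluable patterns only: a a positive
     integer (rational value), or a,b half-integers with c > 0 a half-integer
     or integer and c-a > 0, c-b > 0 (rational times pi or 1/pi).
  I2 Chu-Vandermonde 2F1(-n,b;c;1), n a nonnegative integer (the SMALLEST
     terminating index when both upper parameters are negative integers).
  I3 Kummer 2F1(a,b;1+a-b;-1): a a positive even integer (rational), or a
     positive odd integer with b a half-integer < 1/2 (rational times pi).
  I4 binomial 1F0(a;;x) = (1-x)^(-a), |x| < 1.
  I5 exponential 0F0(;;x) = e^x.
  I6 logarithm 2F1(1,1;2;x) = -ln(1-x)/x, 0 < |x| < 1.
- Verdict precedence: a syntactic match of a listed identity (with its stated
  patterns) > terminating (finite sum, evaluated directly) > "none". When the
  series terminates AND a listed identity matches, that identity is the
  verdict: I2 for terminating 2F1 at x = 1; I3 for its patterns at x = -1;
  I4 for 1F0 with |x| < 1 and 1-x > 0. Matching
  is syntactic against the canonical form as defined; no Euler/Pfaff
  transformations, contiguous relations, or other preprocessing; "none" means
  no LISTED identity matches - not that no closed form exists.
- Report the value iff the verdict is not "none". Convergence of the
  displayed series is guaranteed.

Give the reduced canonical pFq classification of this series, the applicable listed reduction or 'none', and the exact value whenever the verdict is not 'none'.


Reduced: x = \frac{2}{9}, 2F1, upper = {\frac{1}{4}, 1}, lower = {2}, C = \frac{11}{10}. Verdict: none (x = \frac{2}{9}): each listed identity misses the multisets {\frac{1}{4}, 1} ; {2}.

Key observation: with t_0 = \frac{11}{10}, the two geometric factors (prefactor 11/10) combine into one argument.
Term ratio: r(k) = \frac{2}{9} * (k+\frac{1}{4}) (k+1) / [(k+2) (k+1)] - rational; roots negated = parameters, x = \frac{2}{9}, C = \frac{11}{10}.


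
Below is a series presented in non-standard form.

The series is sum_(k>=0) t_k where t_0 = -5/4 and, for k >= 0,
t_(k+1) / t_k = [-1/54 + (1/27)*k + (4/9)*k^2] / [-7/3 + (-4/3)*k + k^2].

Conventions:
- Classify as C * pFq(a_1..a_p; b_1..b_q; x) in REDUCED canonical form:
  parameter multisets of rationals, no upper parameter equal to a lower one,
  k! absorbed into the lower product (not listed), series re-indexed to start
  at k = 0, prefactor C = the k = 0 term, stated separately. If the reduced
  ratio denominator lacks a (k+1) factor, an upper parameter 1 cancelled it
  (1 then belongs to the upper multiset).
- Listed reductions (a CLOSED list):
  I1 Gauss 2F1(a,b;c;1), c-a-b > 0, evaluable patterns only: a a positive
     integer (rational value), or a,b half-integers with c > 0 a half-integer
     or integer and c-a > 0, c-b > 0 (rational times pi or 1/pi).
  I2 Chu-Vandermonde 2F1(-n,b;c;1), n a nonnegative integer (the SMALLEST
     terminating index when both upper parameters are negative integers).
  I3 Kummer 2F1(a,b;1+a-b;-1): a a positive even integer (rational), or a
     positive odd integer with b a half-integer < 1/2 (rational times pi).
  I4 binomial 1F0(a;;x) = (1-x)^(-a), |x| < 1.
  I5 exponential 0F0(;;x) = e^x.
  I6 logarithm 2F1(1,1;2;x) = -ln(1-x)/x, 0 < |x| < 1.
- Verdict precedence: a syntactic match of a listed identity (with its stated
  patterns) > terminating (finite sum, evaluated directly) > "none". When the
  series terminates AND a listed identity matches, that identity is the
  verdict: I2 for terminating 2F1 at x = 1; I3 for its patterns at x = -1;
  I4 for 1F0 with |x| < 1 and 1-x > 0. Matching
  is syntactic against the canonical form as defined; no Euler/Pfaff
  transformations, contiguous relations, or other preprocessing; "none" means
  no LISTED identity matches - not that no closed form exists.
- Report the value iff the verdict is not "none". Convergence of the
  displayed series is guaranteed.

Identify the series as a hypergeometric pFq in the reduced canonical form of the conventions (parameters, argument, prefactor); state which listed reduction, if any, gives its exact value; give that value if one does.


Classification (C = -5/4): 2F1 with upper {-1/6, 1/4}, lower {-7/3}, argument x = 4/9. Verdict: no listed reduction: x = 4/9 and upper {-1/6, 1/4} fail every I1-I6 pattern.

Key step: from the first term -5/4: roots of the ratio polynomials (C = -5/4) are the negated parameters.
Consecutive-term ratio: r(k) = (4/9) * (k-1/6) (k+1/4) / [(k-7/3) (k+1)] ; factor over Q: parameters, x = (4/9), and C = -5/4.


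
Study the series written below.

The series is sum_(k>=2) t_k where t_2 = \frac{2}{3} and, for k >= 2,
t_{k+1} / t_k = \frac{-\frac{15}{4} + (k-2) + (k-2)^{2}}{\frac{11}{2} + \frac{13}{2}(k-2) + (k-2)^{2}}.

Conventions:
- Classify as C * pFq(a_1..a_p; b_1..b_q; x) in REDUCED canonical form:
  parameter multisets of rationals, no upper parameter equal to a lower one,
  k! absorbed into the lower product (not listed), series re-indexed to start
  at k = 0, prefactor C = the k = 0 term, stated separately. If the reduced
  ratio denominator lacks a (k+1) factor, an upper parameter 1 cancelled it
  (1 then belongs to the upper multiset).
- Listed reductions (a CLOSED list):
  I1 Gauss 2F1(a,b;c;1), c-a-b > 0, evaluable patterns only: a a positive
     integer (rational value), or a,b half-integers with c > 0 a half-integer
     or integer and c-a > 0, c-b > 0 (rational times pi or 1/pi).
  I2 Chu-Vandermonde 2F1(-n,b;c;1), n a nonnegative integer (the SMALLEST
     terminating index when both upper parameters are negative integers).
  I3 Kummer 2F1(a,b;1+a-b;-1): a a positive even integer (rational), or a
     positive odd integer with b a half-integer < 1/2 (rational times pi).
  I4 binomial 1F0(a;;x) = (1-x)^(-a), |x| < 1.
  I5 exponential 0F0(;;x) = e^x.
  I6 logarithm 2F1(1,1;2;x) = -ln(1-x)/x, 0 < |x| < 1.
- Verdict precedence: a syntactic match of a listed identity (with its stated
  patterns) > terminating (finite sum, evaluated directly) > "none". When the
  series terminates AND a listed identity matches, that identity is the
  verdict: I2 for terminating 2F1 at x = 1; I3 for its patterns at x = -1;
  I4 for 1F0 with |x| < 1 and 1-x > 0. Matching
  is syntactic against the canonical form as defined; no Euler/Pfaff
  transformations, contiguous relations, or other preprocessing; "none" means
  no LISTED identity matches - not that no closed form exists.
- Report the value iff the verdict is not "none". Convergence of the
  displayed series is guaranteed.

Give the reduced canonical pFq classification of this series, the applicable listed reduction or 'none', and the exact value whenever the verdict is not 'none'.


Classification (C = \frac{2}{3}): 2F1 with upper {-\frac{3}{2}, \frac{5}{2}}, lower {\frac{11}{2}}, argument x = 1. Verdict (x = 1): the half-integer Gauss pattern (I1) applies (x = 1; upper {-\frac{3}{2}, \frac{5}{2}} half-integers, c = \frac{11}{2} in the evaluable pattern). Hence: \frac{735}{8192} \cdot \pi.

Key observation: t_0 = \frac{2}{3} here, and factor the ratio over Q (C = 2/3): negated roots = parameters.
Term ratio: r(k) = 1 * (k-\frac{3}{2}) (k+\frac{5}{2}) / [(k+\frac{11}{2}) (k+1)] - poly over poly, x = 1 from leading terms; C = \frac{2}{3} at k = 0.


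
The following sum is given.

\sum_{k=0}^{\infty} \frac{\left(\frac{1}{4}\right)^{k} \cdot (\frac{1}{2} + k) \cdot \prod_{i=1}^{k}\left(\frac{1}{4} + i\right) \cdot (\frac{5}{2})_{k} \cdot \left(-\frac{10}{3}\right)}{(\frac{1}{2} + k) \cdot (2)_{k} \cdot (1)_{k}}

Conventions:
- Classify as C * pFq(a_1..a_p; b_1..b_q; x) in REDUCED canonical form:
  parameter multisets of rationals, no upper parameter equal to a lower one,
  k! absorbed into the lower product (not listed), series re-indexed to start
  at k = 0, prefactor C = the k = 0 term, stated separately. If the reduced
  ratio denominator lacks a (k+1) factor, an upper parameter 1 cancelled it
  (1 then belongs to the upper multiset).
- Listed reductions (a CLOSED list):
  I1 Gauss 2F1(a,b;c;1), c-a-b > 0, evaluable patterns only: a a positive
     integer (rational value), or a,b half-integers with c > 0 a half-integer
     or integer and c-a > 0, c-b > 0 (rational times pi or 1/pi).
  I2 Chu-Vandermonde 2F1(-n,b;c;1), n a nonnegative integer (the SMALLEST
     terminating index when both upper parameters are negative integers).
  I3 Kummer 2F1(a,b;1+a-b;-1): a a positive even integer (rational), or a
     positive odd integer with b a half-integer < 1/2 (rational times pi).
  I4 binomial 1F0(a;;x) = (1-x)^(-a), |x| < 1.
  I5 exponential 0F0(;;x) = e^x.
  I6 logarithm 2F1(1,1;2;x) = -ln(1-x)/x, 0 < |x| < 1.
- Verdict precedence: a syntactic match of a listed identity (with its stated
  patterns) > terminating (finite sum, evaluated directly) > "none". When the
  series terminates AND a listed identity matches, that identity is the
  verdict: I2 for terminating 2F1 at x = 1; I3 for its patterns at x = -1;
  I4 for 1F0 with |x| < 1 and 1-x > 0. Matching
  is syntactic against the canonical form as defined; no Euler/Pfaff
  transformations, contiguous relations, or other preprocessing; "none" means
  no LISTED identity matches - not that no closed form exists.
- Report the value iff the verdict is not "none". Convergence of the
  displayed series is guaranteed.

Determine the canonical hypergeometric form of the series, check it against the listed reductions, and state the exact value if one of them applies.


Prefactor -\frac{10}{3}, argument \frac{1}{4}: 2F1 with upper {\frac{5}{4}, \frac{5}{2}} over lower {2}. Verdict: none. No listed pattern accepts 2F1(\frac{5}{4}, \frac{5}{2}; 2; \frac{1}{4}).

Key step: from the first term -\frac{10}{3}: the factor k + 1/2 cancels (top and bottom), leaving C = -10/3.
Adjacent-term ratio: r(k) = \frac{1}{4} * (k+\frac{5}{4}) (k+\frac{5}{2}) / [(k+2) (k+1)] - poly over poly, x = \frac{1}{4} from leading terms; C = -\frac{10}{3} at k = 0.


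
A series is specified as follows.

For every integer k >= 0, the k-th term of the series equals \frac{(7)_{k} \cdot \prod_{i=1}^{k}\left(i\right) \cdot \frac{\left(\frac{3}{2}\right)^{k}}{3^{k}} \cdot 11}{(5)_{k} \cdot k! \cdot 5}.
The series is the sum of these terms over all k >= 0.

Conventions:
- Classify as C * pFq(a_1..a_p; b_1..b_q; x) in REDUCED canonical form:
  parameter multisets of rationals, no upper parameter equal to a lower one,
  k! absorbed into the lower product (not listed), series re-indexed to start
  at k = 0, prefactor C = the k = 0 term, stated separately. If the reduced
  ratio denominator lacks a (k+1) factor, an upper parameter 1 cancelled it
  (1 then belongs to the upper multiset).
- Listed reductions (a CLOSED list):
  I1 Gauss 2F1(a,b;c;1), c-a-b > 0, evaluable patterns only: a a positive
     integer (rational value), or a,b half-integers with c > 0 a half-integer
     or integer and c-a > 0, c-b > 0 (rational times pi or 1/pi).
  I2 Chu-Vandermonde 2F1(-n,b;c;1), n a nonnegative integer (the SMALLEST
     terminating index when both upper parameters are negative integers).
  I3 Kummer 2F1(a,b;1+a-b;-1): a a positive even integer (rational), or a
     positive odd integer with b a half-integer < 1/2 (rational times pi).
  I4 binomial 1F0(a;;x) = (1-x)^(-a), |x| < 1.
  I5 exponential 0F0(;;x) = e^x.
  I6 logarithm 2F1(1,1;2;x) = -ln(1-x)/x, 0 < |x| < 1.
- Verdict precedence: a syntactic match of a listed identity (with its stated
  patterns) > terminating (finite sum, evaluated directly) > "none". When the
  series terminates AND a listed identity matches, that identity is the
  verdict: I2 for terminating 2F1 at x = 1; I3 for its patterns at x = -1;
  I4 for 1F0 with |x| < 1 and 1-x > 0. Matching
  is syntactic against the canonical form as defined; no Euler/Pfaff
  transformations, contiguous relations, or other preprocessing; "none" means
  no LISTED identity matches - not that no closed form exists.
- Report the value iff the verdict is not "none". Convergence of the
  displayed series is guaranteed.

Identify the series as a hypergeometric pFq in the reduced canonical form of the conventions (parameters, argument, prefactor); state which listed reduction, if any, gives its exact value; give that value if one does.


Prefactor \frac{11}{5}, argument \frac{1}{2}: 2F1 with upper {1, 7} over lower {5}. Verdict: none. Every listed pattern misses the 2F1 form at \frac{1}{2}, upper {1, 7}.

Key step: with t_0 = \frac{11}{5}, the constant factors (C = 11/5, x = 1/2) combine into one prefactor.
Consecutive-term ratio: r(k) = \frac{1}{2} * (k+1) (k+7) / [(k+5) (k+1)] - rational in k. x = \frac{1}{2}; t_0 = \frac{11}{5}; negate the roots.


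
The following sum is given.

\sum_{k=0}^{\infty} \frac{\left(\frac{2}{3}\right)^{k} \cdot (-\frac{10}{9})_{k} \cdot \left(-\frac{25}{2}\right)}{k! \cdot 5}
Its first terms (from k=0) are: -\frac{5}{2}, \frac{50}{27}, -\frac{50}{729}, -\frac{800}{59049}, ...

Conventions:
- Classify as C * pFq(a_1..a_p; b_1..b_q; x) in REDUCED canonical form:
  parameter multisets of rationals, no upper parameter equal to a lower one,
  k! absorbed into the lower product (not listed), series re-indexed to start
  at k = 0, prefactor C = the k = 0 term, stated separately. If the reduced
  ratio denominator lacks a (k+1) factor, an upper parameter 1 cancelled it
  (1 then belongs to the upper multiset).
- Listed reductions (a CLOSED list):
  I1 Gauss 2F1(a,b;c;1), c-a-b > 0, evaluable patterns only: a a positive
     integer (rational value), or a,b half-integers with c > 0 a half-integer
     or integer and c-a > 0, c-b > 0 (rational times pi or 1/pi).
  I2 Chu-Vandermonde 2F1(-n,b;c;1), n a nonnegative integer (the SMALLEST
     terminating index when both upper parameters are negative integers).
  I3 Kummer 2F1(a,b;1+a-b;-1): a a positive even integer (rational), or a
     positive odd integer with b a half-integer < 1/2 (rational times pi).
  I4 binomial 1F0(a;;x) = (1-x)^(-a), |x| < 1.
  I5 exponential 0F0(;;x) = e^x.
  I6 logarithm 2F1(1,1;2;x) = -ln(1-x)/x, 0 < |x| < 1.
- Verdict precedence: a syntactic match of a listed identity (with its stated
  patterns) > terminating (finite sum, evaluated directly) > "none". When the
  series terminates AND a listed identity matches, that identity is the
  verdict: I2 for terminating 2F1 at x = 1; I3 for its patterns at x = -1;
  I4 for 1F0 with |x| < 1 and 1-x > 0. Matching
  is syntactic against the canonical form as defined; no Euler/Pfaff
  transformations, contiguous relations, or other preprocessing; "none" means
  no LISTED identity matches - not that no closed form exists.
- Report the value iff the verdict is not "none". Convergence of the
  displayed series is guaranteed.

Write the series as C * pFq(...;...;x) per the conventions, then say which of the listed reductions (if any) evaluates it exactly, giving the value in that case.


Classification (C = -\frac{5}{2}): 1F0 with upper {-\frac{10}{9}}, lower {-}, argument x = \frac{2}{3}. Verdict: binomial (I4) fires (the 1F0 binomial series: exponent 10/9, x = \frac{2}{3}). Exact value: \left(-\frac{5}{2}\right) \cdot \left(\frac{1}{3}\right)^{\frac{10}{9}}.

Structural cue: x = \frac{2}{3} and the constant factors (C = -5/2, x = 2/3) combine into one prefactor.
Adjacent-term ratio: r(k) = \frac{2}{3} * (k-\frac{10}{9}) / [(k+1)] - poly over poly, x = \frac{2}{3} from leading terms; C = -\frac{5}{2} at k = 0.


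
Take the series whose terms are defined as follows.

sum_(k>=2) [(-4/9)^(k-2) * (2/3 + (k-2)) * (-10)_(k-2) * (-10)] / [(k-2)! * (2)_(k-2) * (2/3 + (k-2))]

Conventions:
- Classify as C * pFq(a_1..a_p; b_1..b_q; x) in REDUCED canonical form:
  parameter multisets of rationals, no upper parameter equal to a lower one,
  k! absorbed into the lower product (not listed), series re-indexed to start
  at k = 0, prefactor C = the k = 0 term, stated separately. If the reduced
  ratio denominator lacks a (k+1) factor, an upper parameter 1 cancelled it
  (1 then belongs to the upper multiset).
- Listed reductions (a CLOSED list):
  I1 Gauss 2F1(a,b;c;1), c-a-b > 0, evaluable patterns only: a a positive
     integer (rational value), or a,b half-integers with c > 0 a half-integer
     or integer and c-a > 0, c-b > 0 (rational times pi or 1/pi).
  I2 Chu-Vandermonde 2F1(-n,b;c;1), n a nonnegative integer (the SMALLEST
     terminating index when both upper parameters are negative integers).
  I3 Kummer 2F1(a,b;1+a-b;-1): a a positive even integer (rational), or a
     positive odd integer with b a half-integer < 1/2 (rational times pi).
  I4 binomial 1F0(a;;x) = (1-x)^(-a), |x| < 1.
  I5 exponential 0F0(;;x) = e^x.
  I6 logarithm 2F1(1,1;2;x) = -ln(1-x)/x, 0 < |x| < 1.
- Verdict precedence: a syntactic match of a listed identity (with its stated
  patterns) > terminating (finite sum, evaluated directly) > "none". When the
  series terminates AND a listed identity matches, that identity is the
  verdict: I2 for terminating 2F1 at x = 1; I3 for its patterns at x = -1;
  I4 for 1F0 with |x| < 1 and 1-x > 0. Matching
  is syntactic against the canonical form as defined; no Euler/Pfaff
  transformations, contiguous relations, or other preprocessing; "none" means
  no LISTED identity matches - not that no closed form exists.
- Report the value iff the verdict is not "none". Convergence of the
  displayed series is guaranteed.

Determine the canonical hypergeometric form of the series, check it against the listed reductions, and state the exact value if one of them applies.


x = -4/9 here; the reduced form reads 1F1, upper {-10}, lower {2}, C = -10. Verdict: terminating - the sum ends at index 10 because -10 is a negative integer; exact evaluation follows. Its exact value is -5673098942334722/108735371545185.

Key step: t_0 = -10 here, and k + 2/3 divides numerator and denominator alike; C = -10, x = -4/9 after cancelling.
Adjacent-term ratio: r(k) = (-4/9) * (k-10) / [(k+2) (k+1)] - rational in k, leading ratio (-4/9); with t_0 = -10, classification follows.


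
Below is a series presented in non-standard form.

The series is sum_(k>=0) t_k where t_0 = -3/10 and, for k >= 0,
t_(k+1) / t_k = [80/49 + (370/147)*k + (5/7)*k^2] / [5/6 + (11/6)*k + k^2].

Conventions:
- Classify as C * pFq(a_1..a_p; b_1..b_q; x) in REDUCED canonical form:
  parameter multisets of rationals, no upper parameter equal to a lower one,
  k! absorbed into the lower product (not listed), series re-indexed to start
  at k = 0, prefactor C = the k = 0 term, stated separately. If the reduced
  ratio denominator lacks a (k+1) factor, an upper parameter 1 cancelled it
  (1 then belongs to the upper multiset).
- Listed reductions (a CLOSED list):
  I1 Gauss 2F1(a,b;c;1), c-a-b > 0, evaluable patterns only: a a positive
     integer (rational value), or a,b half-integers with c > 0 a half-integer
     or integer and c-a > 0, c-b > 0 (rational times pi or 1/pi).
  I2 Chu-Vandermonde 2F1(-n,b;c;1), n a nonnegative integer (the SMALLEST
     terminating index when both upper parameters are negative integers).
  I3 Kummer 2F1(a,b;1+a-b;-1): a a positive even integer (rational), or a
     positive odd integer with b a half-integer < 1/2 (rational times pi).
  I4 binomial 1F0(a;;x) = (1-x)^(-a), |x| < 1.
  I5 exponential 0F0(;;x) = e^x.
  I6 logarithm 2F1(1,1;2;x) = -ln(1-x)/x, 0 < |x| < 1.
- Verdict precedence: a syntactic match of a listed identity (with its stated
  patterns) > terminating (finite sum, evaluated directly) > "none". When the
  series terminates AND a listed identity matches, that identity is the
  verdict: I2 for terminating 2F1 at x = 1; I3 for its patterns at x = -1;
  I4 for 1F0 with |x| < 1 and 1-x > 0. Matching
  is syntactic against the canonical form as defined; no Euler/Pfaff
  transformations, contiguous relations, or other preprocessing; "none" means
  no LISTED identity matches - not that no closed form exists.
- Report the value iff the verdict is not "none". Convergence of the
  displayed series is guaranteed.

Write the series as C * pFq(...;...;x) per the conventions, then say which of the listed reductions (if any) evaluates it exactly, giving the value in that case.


Key step: t_0 being -3/10, roots of the ratio polynomials (prefactor -3/10) are the negated parameters.
Step ratio: r(k) = (5/7) * (k+6/7) (k+8/3) / [(k+5/6) (k+1)] - rational in k, leading ratio (5/7); with t_0 = -3/10, classification follows.

This is -3/10 * 2F1(6/7, 8/3; 5/6; 5/7) in reduced canonical form. Verdict: none (x = 5/7): each listed identity misses the multisets {6/7, 8/3} ; {5/6}.


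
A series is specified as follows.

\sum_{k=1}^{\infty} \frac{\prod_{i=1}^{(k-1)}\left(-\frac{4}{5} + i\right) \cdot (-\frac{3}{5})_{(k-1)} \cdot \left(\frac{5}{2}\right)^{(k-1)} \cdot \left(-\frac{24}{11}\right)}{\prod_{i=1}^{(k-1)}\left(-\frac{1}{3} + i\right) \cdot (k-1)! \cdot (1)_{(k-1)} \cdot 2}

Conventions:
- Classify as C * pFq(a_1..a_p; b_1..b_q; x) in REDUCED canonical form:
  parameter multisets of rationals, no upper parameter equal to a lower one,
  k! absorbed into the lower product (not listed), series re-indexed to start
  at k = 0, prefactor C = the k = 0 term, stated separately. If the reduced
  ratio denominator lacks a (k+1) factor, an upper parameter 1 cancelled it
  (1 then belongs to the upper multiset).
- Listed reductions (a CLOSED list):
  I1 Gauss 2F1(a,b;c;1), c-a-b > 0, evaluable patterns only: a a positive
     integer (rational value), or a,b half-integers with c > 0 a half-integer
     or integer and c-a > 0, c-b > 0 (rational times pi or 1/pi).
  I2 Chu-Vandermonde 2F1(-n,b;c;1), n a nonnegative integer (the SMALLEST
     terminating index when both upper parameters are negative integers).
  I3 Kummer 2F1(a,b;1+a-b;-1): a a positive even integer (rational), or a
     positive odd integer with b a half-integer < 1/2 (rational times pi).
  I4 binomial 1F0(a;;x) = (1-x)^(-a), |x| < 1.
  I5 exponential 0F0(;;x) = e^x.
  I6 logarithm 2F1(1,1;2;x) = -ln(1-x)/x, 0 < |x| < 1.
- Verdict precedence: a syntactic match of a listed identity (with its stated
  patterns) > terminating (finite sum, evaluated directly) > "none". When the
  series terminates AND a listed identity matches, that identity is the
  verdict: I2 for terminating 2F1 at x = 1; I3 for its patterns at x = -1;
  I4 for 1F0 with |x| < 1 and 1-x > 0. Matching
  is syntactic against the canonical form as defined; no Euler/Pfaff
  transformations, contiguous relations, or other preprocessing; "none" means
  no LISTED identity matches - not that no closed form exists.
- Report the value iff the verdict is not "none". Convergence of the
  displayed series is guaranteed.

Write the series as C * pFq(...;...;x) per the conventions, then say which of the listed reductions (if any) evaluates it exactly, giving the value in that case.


Canonical form: C = -\frac{12}{11} times 2F2 with upper {-\frac{3}{5}, \frac{1}{5}}, lower {\frac{2}{3}, 1}, x = \frac{5}{2}. Verdict: none here - no I1-I6 shape fits x = \frac{5}{2} with lower {\frac{2}{3}, 1}.

Key observation: t_0 = -\frac{12}{11} here, and the lower running product (C = -12/11) is a rising factorial.
Consecutive-term ratio: r(k) = \frac{5}{2} * (k-\frac{3}{5}) (k+\frac{1}{5}) / [(k+\frac{2}{3}) (k+1) (k+1)] - rational in k. x = \frac{5}{2}; t_0 = -\frac{12}{11}; negate the roots.


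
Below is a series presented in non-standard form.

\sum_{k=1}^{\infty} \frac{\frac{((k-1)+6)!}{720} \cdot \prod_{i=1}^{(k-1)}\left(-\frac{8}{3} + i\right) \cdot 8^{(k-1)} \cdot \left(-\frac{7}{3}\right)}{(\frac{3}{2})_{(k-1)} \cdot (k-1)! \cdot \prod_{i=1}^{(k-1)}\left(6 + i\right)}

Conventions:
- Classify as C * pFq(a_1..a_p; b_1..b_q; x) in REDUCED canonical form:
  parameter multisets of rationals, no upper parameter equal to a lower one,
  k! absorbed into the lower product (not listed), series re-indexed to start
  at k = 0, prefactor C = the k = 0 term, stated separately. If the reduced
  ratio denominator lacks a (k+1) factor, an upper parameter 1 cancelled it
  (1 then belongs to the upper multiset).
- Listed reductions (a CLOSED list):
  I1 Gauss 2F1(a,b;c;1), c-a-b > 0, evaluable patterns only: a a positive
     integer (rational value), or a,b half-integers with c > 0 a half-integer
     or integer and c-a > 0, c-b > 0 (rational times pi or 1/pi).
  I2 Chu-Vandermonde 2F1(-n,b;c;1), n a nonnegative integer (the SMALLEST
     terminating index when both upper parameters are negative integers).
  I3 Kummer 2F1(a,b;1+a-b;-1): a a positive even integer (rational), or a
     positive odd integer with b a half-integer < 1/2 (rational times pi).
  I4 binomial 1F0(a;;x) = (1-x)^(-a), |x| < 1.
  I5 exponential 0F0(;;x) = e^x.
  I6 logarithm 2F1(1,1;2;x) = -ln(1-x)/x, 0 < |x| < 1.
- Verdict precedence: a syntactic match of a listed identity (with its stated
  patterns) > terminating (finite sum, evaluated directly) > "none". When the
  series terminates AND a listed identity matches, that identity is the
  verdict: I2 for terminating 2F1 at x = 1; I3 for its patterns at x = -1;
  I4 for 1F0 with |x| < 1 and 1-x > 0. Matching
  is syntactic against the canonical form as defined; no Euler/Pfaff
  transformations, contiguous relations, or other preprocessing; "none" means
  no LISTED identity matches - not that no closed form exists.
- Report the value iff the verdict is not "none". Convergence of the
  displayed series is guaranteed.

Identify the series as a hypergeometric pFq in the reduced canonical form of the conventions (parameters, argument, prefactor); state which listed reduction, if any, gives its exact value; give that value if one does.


Classification (C = -\frac{7}{3}): 1F1 with upper {-\frac{5}{3}}, lower {\frac{3}{2}}, argument x = 8. Verdict: no listed reduction: x = 8 and upper {-\frac{5}{3}} fail every I1-I6 pattern.

Structural cue: x = 8 and the parameter 7 appears in both the upper and lower lists and cancels.
Term ratio: r(k) = 8 * (k-\frac{5}{3}) / [(k+\frac{3}{2}) (k+1)] - rational in k, leading ratio 8; with t_0 = -\frac{7}{3}, classification follows.


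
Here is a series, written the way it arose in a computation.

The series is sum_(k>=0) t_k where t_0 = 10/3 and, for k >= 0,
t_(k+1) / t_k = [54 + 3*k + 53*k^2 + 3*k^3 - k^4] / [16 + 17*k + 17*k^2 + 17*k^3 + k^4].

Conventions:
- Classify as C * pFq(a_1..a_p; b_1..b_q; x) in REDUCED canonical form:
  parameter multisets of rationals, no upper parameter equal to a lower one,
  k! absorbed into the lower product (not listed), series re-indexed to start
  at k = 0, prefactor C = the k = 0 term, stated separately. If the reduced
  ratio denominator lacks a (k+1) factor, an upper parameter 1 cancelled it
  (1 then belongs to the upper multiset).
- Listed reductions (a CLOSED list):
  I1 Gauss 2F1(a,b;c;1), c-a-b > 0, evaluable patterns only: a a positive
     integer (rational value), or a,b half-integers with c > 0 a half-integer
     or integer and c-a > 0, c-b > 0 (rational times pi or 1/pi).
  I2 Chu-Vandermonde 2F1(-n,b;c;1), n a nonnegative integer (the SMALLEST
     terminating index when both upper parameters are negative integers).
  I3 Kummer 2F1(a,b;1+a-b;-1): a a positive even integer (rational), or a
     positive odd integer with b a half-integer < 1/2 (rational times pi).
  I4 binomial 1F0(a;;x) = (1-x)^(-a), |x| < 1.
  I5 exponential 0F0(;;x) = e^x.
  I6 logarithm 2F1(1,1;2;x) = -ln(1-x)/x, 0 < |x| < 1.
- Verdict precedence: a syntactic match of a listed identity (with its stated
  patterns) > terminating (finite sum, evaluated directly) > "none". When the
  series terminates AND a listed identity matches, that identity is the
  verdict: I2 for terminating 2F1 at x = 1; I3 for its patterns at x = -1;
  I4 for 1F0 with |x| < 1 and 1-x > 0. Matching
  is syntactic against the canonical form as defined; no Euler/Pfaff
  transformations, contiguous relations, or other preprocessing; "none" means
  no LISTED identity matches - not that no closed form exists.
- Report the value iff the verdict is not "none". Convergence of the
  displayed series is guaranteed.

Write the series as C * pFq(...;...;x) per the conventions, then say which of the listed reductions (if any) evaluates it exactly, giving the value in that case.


With C = 10/3: the canonical form is 2F1(-9, 6; 16; -1). Verdict: this is the Kummer evaluation I3 (x = -1; c = 16 equals 1+a-b for upper {-9, 6}: listed pattern). Exact value: 455/6.

First insight: t_0 being 10/3, factor the ratio over Q (C = 10/3, x = -1): negated roots = parameters.
Step ratio: r(k) = (-1) * (k-9) (k+6) / [(k+16) (k+1)] - rational in k, leading ratio (-1); with t_0 = 10/3, classification follows.


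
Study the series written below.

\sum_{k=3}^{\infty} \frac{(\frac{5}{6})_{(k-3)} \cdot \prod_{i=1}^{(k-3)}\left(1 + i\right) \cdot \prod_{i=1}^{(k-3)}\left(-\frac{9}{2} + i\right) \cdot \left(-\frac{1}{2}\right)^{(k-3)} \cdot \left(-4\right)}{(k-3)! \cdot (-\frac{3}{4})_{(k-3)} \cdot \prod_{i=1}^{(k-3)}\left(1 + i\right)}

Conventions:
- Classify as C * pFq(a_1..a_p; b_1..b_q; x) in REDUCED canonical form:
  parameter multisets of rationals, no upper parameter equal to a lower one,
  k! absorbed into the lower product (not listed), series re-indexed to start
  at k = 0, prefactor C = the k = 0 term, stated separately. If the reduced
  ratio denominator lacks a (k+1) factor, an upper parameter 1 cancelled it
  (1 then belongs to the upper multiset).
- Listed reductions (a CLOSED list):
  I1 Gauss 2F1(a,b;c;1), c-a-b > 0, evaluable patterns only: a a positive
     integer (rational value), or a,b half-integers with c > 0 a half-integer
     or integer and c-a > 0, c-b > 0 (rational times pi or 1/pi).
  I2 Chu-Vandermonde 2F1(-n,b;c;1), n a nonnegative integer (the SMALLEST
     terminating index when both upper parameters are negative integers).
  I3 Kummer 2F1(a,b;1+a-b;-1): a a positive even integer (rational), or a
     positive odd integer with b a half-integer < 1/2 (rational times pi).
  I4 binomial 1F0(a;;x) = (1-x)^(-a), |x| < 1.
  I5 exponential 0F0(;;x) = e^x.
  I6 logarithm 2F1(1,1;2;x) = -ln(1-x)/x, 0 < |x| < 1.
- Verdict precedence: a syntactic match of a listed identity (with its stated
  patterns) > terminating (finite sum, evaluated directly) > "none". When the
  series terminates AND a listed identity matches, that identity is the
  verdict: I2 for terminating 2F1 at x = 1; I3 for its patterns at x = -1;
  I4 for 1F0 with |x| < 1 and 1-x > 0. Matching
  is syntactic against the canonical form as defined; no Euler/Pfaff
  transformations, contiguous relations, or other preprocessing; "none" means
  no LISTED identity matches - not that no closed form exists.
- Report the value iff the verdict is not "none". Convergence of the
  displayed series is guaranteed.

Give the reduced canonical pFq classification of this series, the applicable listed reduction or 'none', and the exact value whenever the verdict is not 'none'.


Structural cue: from the first term -4: the parameter 2 appears in both the upper and lower lists and cancels.
Term ratio: r(k) = -\frac{1}{2} * (k-\frac{7}{2}) (k+\frac{5}{6}) / [(k-\frac{3}{4}) (k+1)] - poly over poly, x = -\frac{1}{2} from leading terms; C = -4 at k = 0.

x = -\frac{1}{2} here; the reduced form reads 2F1, upper {-\frac{7}{2}, \frac{5}{6}}, lower {-\frac{3}{4}}, C = -4. Verdict: none. Every listed pattern misses the 2F1 form at -\frac{1}{2}, upper {-\frac{7}{2}, \frac{5}{6}}.
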